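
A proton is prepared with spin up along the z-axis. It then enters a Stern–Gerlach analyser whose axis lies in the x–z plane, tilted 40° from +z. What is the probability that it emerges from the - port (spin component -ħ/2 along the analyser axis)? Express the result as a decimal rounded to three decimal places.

0.117

For spin-½, the probability of finding spin-up along an axis at angle θ to the initial spin direction is cos²(θ/2); spin-down is sin²(θ/2).
θ = 40°, so P = sin²(20°) ≈ 0.117.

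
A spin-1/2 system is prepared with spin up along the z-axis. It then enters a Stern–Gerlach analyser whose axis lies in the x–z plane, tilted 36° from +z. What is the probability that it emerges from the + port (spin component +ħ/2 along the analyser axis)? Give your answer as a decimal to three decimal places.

0.905

For spin-½, the probability of finding spin-up along an axis at angle θ to the initial spin direction is cos²(θ/2); spin-down is sin²(θ/2).
θ = 36°, so P = cos²(18°) ≈ 0.905.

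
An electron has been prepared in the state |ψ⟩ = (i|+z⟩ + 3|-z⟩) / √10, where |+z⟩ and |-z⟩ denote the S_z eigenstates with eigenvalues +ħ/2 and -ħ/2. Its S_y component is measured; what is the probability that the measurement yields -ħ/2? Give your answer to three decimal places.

|-y⟩ = (|+z⟩ - i|-z⟩)/√2, so ⟨-y|ψ⟩ = (4i) / (√2·√10).
P = |4i|² / 20 = 16/20.

0.800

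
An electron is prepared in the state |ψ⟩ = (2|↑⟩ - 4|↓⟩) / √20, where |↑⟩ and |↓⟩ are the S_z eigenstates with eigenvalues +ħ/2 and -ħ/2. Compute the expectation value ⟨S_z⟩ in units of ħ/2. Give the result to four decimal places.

-0.6000

⟨σ_z⟩ = |a|² - |b|² divided by |a|²+|b|², with a, b the |↑⟩, |↓⟩ amplitudes.
= (4 - 16)/20 = -12/20.
⟨S_z⟩ = (ħ/2)·⟨σ_z⟩.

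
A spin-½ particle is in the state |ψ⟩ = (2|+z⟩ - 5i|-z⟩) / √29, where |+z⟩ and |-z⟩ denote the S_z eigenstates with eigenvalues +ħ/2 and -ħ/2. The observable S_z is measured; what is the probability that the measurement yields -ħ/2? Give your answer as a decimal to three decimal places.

The -ħ/2 outcome corresponds to |-z⟩. Its amplitude in |ψ⟩ is -5i/√29.
P = |-5i|² / 29 = 25/29.

0.862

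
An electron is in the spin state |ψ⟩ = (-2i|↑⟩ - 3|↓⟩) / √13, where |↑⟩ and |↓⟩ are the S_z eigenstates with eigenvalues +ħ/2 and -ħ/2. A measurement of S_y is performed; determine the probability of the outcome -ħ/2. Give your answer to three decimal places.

|-y⟩ = (|↑⟩ - i|↓⟩)/√2, so ⟨-y|ψ⟩ = (-5i) / (√2·√13).
P = |-5i|² / 26 = 25/26.

0.962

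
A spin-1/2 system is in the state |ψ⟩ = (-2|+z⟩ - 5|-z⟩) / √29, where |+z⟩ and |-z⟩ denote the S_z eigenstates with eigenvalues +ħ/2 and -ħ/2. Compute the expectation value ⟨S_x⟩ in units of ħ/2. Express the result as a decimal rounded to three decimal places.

⟨σ_x⟩ = 2 Re(a* b)/(|a|²+|b|²) with a = -2, b = -5.
a* b = 10, so ⟨σ_x⟩ = 20/29.
⟨S_x⟩ = (ħ/2)·⟨σ_x⟩.

0.690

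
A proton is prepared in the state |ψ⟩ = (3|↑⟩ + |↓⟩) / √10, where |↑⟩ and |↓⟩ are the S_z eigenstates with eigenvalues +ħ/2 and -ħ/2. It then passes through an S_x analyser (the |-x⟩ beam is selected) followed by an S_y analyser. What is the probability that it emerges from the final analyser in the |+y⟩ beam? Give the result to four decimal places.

First analyser (S_x): P(|-x⟩) = |⟨-x|ψ⟩|² = 4/20.
After stage 1 the state is |-x⟩; P(|+y⟩) = |⟨+y|-x⟩|² = 1/2.
Joint probability = 4/20 × 1/2 = 0.1000.

0.1000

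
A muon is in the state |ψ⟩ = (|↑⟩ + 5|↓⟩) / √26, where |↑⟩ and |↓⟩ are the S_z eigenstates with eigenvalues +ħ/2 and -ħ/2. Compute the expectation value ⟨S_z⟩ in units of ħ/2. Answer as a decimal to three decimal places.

-0.923

⟨σ_z⟩ = |a|² - |b|² divided by |a|²+|b|², with a, b the |↑⟩, |↓⟩ amplitudes.
= (1 - 25)/26 = -24/26.
⟨S_z⟩ = (ħ/2)·⟨σ_z⟩.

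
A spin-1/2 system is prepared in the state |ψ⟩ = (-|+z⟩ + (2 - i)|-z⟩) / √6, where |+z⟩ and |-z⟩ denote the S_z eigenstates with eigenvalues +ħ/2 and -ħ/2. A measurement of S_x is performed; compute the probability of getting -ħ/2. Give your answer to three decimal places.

0.833

|-x⟩ = (|+z⟩ - |-z⟩)/√2, so ⟨-x|ψ⟩ = (-3 + i) / (√2·√6).
P = |-3 + i|² / 12 = 10/12.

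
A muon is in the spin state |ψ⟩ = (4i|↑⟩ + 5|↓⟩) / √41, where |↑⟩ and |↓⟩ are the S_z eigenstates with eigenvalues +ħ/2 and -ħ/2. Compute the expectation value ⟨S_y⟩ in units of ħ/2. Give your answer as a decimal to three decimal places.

-0.976

⟨σ_y⟩ = 2 Im(a* b)/(|a|²+|b|²) with a = 4i, b = 5.
a* b = -20i, so ⟨σ_y⟩ = -40/41.
⟨S_y⟩ = (ħ/2)·⟨σ_y⟩.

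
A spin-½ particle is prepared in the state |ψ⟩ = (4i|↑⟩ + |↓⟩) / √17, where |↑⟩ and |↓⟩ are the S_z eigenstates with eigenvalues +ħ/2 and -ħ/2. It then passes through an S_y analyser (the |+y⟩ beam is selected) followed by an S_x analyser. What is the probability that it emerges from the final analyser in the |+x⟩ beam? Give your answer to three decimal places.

First analyser (S_y): P(|+y⟩) = |⟨+y|ψ⟩|² = 9/34.
After stage 1 the state is |+y⟩; P(|+x⟩) = |⟨+x|+y⟩|² = 1/2.
Joint probability = 9/34 × 1/2 = 0.132.

0.132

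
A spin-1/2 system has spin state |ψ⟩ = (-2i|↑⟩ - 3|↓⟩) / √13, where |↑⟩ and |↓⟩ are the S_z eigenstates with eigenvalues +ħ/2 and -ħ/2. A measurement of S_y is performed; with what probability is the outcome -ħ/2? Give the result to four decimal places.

0.9615

|-y⟩ = (|↑⟩ - i|↓⟩)/√2, so ⟨-y|ψ⟩ = (-5i) / (√2·√13).
P = |-5i|² / 26 = 25/26.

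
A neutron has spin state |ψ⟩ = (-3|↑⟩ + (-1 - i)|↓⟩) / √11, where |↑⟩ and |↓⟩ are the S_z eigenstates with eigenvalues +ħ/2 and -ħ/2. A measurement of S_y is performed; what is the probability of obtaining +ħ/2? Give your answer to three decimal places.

0.773

|+y⟩ = (|↑⟩ + i|↓⟩)/√2, so ⟨+y|ψ⟩ = (-4 + i) / (√2·√11).
P = |-4 + i|² / 22 = 17/22.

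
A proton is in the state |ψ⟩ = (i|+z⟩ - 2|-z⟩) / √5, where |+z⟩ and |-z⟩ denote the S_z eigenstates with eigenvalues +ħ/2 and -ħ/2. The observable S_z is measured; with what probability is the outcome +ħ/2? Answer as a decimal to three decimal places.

0.200

The +ħ/2 outcome corresponds to |+z⟩. Its amplitude in |ψ⟩ is i/√5.
P = |i|² / 5 = 1/5.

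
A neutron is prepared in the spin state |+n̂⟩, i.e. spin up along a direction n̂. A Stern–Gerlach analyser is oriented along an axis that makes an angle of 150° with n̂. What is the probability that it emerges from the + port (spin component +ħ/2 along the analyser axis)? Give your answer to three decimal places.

For spin-½, the probability of finding spin-up along an axis at angle θ to the initial spin direction is cos²(θ/2); spin-down is sin²(θ/2).
θ = 150°, so P = cos²(75°) ≈ 0.067.

0.067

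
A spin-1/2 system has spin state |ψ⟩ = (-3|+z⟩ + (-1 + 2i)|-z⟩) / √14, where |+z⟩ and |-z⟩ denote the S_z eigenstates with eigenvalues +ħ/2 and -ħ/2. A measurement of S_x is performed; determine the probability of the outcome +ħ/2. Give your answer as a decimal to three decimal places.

0.714

|+x⟩ = (|+z⟩ + |-z⟩)/√2, so ⟨+x|ψ⟩ = (-4 + 2i) / (√2·√14).
P = |-4 + 2i|² / 28 = 20/28.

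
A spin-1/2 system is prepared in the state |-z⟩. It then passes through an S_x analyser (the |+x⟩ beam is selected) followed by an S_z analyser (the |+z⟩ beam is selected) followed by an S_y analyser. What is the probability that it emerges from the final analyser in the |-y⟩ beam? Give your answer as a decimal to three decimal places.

First analyser (S_x): from |-z⟩, P(|+x⟩) = 1/2.
After stage 1 the state is |+x⟩; P(|+z⟩) = |⟨+z|+x⟩|² = 1/2.
After stage 2 the state is |+z⟩; P(|-y⟩) = |⟨-y|+z⟩|² = 1/2.
Joint probability = 1/2 × 1/2 × 1/2 = 0.125.

0.125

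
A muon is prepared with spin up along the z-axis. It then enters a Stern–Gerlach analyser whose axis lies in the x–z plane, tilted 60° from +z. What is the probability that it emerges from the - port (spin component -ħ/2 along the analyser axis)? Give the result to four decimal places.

For spin-½, the probability of finding spin-up along an axis at angle θ to the initial spin direction is cos²(θ/2); spin-down is sin²(θ/2).
θ = 60°, so P = sin²(30°) ≈ 0.2500.

0.2500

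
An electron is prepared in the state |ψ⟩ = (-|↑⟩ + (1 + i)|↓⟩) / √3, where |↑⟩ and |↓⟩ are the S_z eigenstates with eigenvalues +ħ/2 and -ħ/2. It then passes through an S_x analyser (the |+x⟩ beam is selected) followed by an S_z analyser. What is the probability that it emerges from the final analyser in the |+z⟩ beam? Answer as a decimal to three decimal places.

First analyser (S_x): P(|+x⟩) = |⟨+x|ψ⟩|² = 1/6.
After stage 1 the state is |+x⟩; P(|+z⟩) = |⟨+z|+x⟩|² = 1/2.
Joint probability = 1/6 × 1/2 = 0.083.

0.083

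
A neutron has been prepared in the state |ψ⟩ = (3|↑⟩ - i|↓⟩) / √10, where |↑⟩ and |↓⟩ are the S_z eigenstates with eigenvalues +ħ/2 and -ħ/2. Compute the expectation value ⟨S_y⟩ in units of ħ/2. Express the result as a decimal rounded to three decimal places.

⟨σ_y⟩ = 2 Im(a* b)/(|a|²+|b|²) with a = 3, b = -i.
a* b = -3i, so ⟨σ_y⟩ = -6/10.
⟨S_y⟩ = (ħ/2)·⟨σ_y⟩.

-0.600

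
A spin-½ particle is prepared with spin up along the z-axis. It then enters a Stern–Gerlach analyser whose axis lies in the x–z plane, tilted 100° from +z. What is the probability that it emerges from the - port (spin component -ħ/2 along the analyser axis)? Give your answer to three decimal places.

For spin-½, the probability of finding spin-up along an axis at angle θ to the initial spin direction is cos²(θ/2); spin-down is sin²(θ/2).
θ = 100°, so P = sin²(50°) ≈ 0.587.

0.587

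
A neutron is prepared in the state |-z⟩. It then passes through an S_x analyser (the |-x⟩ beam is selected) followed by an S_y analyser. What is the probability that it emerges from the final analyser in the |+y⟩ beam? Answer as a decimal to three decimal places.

0.250

First analyser (S_x): from |-z⟩, P(|-x⟩) = 1/2.
After stage 1 the state is |-x⟩; P(|+y⟩) = |⟨+y|-x⟩|² = 1/2.
Joint probability = 1/2 × 1/2 = 0.250.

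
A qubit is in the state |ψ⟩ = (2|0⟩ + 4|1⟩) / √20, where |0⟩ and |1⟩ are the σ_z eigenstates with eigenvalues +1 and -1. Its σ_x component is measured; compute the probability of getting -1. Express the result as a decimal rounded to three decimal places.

|-x⟩ = (|0⟩ - |1⟩)/√2, so ⟨-x|ψ⟩ = (-2) / (√2·√20).
P = |-2|² / 40 = 4/40.

0.100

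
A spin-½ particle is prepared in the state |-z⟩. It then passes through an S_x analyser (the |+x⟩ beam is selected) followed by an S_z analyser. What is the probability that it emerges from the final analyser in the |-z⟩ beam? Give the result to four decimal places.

0.2500

First analyser (S_x): from |-z⟩, P(|+x⟩) = 1/2.
After stage 1 the state is |+x⟩; P(|-z⟩) = |⟨-z|+x⟩|² = 1/2.
Joint probability = 1/2 × 1/2 = 0.2500.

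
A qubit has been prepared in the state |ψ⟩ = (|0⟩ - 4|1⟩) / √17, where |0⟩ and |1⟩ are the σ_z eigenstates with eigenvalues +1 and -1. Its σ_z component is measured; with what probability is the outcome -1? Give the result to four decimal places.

0.9412

The -1 outcome corresponds to |1⟩. Its amplitude in |ψ⟩ is -4/√17.
P = |-4|² / 17 = 16/17.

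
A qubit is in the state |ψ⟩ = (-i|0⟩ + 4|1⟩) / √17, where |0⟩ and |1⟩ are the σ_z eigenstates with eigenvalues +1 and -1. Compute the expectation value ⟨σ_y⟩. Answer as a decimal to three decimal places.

⟨σ_y⟩ = 2 Im(a* b)/(|a|²+|b|²) with a = -i, b = 4.
a* b = 4i, so ⟨σ_y⟩ = 8/17.

0.471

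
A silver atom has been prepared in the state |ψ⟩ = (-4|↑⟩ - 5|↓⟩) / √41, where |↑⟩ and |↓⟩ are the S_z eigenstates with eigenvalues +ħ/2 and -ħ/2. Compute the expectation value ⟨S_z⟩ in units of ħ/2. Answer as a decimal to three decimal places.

-0.220

⟨σ_z⟩ = |a|² - |b|² divided by |a|²+|b|², with a, b the |↑⟩, |↓⟩ amplitudes.
= (16 - 25)/41 = -9/41.
⟨S_z⟩ = (ħ/2)·⟨σ_z⟩.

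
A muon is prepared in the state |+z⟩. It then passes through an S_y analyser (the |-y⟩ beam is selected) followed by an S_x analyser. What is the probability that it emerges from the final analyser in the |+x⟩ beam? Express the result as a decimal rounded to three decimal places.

0.250

First analyser (S_y): from |+z⟩, P(|-y⟩) = 1/2.
After stage 1 the state is |-y⟩; P(|+x⟩) = |⟨+x|-y⟩|² = 1/2.
Joint probability = 1/2 × 1/2 = 0.250.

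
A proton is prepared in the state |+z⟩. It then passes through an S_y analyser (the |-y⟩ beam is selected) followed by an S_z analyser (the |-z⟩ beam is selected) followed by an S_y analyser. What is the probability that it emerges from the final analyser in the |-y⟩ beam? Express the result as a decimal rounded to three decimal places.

0.125

First analyser (S_y): from |+z⟩, P(|-y⟩) = 1/2.
After stage 1 the state is |-y⟩; P(|-z⟩) = |⟨-z|-y⟩|² = 1/2.
After stage 2 the state is |-z⟩; P(|-y⟩) = |⟨-y|-z⟩|² = 1/2.
Joint probability = 1/2 × 1/2 × 1/2 = 0.125.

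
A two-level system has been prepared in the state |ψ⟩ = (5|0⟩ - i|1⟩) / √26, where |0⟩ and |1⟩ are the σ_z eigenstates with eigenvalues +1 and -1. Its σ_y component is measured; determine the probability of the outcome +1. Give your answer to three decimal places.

|+y⟩ = (|0⟩ + i|1⟩)/√2, so ⟨+y|ψ⟩ = (4) / (√2·√26).
P = |4|² / 52 = 16/52.

0.308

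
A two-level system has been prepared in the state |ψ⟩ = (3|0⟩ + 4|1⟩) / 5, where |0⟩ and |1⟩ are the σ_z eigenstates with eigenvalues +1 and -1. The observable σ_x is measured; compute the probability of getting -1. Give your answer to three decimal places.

|-x⟩ = (|0⟩ - |1⟩)/√2, so ⟨-x|ψ⟩ = (-1) / (√2·5).
P = |-1|² / 50 = 1/50.

0.020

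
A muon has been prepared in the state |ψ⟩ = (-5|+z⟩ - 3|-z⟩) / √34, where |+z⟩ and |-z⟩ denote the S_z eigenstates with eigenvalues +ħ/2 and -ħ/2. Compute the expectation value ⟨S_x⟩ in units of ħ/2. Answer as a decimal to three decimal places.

0.882

⟨σ_x⟩ = 2 Re(a* b)/(|a|²+|b|²) with a = -5, b = -3.
a* b = 15, so ⟨σ_x⟩ = 30/34.
⟨S_x⟩ = (ħ/2)·⟨σ_x⟩.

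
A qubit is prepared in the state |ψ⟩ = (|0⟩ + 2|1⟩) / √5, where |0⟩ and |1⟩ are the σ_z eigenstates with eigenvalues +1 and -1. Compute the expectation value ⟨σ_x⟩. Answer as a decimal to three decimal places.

⟨σ_x⟩ = 2 Re(a* b)/(|a|²+|b|²) with a = 1, b = 2.
a* b = 2, so ⟨σ_x⟩ = 4/5.

0.800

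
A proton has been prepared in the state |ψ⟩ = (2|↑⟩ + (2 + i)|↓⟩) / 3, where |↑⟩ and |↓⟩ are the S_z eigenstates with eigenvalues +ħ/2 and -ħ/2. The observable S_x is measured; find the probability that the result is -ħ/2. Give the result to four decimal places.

0.0556

|-x⟩ = (|↑⟩ - |↓⟩)/√2, so ⟨-x|ψ⟩ = (-i) / (√2·3).
P = |-i|² / 18 = 1/18.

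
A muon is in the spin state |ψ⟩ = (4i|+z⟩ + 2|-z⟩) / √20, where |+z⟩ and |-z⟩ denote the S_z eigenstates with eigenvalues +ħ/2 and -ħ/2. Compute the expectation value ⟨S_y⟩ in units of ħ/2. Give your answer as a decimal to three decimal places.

⟨σ_y⟩ = 2 Im(a* b)/(|a|²+|b|²) with a = 4i, b = 2.
a* b = -8i, so ⟨σ_y⟩ = -16/20.
⟨S_y⟩ = (ħ/2)·⟨σ_y⟩.

-0.800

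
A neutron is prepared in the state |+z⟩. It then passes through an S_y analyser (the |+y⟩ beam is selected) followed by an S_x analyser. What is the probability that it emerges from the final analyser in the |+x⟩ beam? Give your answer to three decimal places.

0.250

First analyser (S_y): from |+z⟩, P(|+y⟩) = 1/2.
After stage 1 the state is |+y⟩; P(|+x⟩) = |⟨+x|+y⟩|² = 1/2.
Joint probability = 1/2 × 1/2 = 0.250.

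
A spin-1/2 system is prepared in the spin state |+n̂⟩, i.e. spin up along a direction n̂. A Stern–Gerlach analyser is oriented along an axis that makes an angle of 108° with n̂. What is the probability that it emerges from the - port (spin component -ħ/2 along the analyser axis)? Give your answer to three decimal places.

0.655

For spin-½, the probability of finding spin-up along an axis at angle θ to the initial spin direction is cos²(θ/2); spin-down is sin²(θ/2).
θ = 108°, so P = sin²(54°) ≈ 0.655.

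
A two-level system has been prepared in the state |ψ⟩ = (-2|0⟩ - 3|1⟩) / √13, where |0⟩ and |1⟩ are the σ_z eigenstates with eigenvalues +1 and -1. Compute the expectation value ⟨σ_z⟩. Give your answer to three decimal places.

⟨σ_z⟩ = |a|² - |b|² divided by |a|²+|b|², with a, b the |0⟩, |1⟩ amplitudes.
= (4 - 9)/13 = -5/13.

-0.385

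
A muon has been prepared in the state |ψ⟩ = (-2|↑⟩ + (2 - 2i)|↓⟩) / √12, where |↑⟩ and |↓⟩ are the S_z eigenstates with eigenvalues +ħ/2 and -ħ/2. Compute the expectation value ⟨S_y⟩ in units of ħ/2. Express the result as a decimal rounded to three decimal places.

⟨σ_y⟩ = 2 Im(a* b)/(|a|²+|b|²) with a = -2, b = (2 - 2i).
a* b = (-4 + 4i), so ⟨σ_y⟩ = 8/12.
⟨S_y⟩ = (ħ/2)·⟨σ_y⟩.

0.667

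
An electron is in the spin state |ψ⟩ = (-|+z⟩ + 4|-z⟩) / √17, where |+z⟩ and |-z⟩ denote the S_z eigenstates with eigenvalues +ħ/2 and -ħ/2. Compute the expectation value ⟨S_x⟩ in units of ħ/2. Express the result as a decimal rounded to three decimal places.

-0.471

⟨σ_x⟩ = 2 Re(a* b)/(|a|²+|b|²) with a = -1, b = 4.
a* b = -4, so ⟨σ_x⟩ = -8/17.
⟨S_x⟩ = (ħ/2)·⟨σ_x⟩.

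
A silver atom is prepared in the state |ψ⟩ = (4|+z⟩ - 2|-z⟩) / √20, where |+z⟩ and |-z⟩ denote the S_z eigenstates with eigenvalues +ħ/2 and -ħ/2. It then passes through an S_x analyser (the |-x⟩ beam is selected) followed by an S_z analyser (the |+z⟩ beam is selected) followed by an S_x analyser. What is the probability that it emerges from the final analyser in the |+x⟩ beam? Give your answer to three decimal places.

First analyser (S_x): P(|-x⟩) = |⟨-x|ψ⟩|² = 36/40.
After stage 1 the state is |-x⟩; P(|+z⟩) = |⟨+z|-x⟩|² = 1/2.
After stage 2 the state is |+z⟩; P(|+x⟩) = |⟨+x|+z⟩|² = 1/2.
Joint probability = 36/40 × 1/2 × 1/2 = 0.225.

0.225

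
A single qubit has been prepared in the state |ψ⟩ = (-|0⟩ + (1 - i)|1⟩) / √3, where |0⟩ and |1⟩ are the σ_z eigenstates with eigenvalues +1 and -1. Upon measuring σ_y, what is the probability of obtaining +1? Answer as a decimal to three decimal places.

0.833

|+y⟩ = (|0⟩ + i|1⟩)/√2, so ⟨+y|ψ⟩ = (-2 - i) / (√2·√3).
P = |-2 - i|² / 6 = 5/6.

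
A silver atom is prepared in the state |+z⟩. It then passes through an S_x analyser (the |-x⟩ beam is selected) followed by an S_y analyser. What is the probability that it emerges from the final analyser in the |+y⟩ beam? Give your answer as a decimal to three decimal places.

First analyser (S_x): from |+z⟩, P(|-x⟩) = 1/2.
After stage 1 the state is |-x⟩; P(|+y⟩) = |⟨+y|-x⟩|² = 1/2.
Joint probability = 1/2 × 1/2 = 0.250.

0.250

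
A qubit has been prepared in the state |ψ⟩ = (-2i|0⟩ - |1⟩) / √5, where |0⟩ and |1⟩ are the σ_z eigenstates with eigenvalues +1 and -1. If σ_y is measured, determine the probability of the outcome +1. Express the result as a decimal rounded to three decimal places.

0.100

|+y⟩ = (|0⟩ + i|1⟩)/√2, so ⟨+y|ψ⟩ = (-i) / (√2·√5).
P = |-i|² / 10 = 1/10.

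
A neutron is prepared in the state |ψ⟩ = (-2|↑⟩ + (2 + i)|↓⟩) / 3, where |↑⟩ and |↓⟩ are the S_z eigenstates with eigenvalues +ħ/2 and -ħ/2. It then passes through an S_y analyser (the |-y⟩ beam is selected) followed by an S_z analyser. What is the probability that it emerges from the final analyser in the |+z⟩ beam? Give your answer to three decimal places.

0.361

First analyser (S_y): P(|-y⟩) = |⟨-y|ψ⟩|² = 13/18.
After stage 1 the state is |-y⟩; P(|+z⟩) = |⟨+z|-y⟩|² = 1/2.
Joint probability = 13/18 × 1/2 = 0.361.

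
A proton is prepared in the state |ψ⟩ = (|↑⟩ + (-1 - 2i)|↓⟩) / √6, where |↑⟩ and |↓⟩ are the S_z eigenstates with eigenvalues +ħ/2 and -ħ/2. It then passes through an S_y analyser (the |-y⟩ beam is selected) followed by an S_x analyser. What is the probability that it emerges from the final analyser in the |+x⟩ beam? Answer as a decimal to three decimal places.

0.417

First analyser (S_y): P(|-y⟩) = |⟨-y|ψ⟩|² = 10/12.
After stage 1 the state is |-y⟩; P(|+x⟩) = |⟨+x|-y⟩|² = 1/2.
Joint probability = 10/12 × 1/2 = 0.417.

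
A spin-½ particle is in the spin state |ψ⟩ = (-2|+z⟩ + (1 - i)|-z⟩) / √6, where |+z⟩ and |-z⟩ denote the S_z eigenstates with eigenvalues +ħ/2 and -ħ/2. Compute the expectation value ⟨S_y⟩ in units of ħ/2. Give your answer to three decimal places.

0.667

⟨σ_y⟩ = 2 Im(a* b)/(|a|²+|b|²) with a = -2, b = (1 - i).
a* b = (-2 + 2i), so ⟨σ_y⟩ = 4/6.
⟨S_y⟩ = (ħ/2)·⟨σ_y⟩.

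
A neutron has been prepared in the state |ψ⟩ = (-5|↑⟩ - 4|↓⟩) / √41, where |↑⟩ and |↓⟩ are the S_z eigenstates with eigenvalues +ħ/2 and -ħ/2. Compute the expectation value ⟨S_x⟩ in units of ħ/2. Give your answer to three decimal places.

0.976

⟨σ_x⟩ = 2 Re(a* b)/(|a|²+|b|²) with a = -5, b = -4.
a* b = 20, so ⟨σ_x⟩ = 40/41.
⟨S_x⟩ = (ħ/2)·⟨σ_x⟩.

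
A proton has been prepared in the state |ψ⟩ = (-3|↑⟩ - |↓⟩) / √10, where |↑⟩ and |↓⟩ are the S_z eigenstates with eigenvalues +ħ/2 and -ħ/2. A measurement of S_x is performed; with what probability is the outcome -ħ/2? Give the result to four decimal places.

0.2000

|-x⟩ = (|↑⟩ - |↓⟩)/√2, so ⟨-x|ψ⟩ = (-2) / (√2·√10).
P = |-2|² / 20 = 4/20.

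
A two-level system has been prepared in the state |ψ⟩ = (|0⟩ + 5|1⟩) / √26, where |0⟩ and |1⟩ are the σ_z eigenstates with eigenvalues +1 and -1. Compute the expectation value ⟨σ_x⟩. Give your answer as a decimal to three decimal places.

⟨σ_x⟩ = 2 Re(a* b)/(|a|²+|b|²) with a = 1, b = 5.
a* b = 5, so ⟨σ_x⟩ = 10/26.

0.385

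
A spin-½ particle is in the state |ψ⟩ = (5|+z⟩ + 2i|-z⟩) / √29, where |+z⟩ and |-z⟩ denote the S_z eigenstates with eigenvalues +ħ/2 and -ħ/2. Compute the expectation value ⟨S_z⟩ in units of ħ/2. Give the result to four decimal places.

⟨σ_z⟩ = |a|² - |b|² divided by |a|²+|b|², with a, b the |+z⟩, |-z⟩ amplitudes.
= (25 - 4)/29 = 21/29.
⟨S_z⟩ = (ħ/2)·⟨σ_z⟩.

0.7241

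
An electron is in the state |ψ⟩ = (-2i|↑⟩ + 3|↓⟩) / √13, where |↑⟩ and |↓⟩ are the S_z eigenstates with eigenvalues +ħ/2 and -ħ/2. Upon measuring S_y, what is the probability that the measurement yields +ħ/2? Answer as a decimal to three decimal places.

|+y⟩ = (|↑⟩ + i|↓⟩)/√2, so ⟨+y|ψ⟩ = (-5i) / (√2·√13).
P = |-5i|² / 26 = 25/26.

0.962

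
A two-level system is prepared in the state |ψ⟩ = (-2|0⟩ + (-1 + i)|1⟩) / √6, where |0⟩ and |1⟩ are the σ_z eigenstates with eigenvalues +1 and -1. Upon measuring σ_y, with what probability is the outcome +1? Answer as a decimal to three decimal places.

|+y⟩ = (|0⟩ + i|1⟩)/√2, so ⟨+y|ψ⟩ = (-1 + i) / (√2·√6).
P = |-1 + i|² / 12 = 2/12.

0.167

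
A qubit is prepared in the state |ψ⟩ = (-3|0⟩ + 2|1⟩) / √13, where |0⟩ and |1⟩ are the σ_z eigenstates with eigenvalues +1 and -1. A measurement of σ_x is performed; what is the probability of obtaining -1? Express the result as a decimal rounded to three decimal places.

|-x⟩ = (|0⟩ - |1⟩)/√2, so ⟨-x|ψ⟩ = (-5) / (√2·√13).
P = |-5|² / 26 = 25/26.

0.962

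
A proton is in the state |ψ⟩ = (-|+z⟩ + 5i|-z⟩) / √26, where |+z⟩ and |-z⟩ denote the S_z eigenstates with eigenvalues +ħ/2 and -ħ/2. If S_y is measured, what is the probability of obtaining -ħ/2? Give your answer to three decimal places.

0.692

|-y⟩ = (|+z⟩ - i|-z⟩)/√2, so ⟨-y|ψ⟩ = (-6) / (√2·√26).
P = |-6|² / 52 = 36/52.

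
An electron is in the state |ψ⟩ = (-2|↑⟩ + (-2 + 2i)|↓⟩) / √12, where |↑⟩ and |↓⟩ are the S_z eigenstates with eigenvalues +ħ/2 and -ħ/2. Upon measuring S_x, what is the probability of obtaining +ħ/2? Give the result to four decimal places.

0.8333

|+x⟩ = (|↑⟩ + |↓⟩)/√2, so ⟨+x|ψ⟩ = (-4 + 2i) / (√2·√12).
P = |-4 + 2i|² / 24 = 20/24.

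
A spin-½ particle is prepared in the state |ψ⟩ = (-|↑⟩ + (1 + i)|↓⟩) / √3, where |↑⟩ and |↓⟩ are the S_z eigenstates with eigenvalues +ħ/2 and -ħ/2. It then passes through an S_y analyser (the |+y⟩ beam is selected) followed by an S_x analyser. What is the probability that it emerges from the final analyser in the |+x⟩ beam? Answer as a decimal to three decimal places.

First analyser (S_y): P(|+y⟩) = |⟨+y|ψ⟩|² = 1/6.
After stage 1 the state is |+y⟩; P(|+x⟩) = |⟨+x|+y⟩|² = 1/2.
Joint probability = 1/6 × 1/2 = 0.083.

0.083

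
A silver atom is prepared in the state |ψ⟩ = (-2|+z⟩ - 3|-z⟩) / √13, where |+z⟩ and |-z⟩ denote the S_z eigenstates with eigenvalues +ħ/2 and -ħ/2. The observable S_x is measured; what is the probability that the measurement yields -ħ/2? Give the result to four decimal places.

0.0385

|-x⟩ = (|+z⟩ - |-z⟩)/√2, so ⟨-x|ψ⟩ = (1) / (√2·√13).
P = |1|² / 26 = 1/26.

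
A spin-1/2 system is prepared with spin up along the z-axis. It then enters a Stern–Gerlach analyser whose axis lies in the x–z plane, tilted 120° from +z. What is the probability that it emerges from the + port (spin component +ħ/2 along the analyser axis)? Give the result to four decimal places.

0.2500

For spin-½, the probability of finding spin-up along an axis at angle θ to the initial spin direction is cos²(θ/2); spin-down is sin²(θ/2).
θ = 120°, so P = cos²(60°) ≈ 0.2500.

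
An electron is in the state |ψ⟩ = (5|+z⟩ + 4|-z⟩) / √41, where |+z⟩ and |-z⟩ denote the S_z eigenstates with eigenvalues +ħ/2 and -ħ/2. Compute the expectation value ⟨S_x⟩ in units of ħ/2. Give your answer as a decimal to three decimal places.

⟨σ_x⟩ = 2 Re(a* b)/(|a|²+|b|²) with a = 5, b = 4.
a* b = 20, so ⟨σ_x⟩ = 40/41.
⟨S_x⟩ = (ħ/2)·⟨σ_x⟩.

0.976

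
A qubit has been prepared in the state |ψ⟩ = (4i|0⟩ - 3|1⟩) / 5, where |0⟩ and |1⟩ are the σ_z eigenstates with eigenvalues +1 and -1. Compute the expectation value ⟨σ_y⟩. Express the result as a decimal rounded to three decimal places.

⟨σ_y⟩ = 2 Im(a* b)/(|a|²+|b|²) with a = 4i, b = -3.
a* b = 12i, so ⟨σ_y⟩ = 24/25.

0.960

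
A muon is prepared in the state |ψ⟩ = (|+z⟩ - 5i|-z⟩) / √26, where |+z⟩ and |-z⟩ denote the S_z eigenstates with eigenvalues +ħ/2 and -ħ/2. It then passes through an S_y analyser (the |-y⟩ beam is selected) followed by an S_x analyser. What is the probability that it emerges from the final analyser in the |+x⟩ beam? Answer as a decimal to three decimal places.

0.346

First analyser (S_y): P(|-y⟩) = |⟨-y|ψ⟩|² = 36/52.
After stage 1 the state is |-y⟩; P(|+x⟩) = |⟨+x|-y⟩|² = 1/2.
Joint probability = 36/52 × 1/2 = 0.346.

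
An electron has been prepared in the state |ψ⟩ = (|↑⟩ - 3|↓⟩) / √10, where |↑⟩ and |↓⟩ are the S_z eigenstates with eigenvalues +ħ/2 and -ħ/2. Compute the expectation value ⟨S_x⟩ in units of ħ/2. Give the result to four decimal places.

⟨σ_x⟩ = 2 Re(a* b)/(|a|²+|b|²) with a = 1, b = -3.
a* b = -3, so ⟨σ_x⟩ = -6/10.
⟨S_x⟩ = (ħ/2)·⟨σ_x⟩.

-0.6000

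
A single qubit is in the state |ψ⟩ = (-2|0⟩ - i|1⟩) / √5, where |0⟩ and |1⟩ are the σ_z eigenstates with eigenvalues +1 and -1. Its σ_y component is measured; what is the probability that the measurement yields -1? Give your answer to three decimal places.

|-y⟩ = (|0⟩ - i|1⟩)/√2, so ⟨-y|ψ⟩ = (-1) / (√2·√5).
P = |-1|² / 10 = 1/10.

0.100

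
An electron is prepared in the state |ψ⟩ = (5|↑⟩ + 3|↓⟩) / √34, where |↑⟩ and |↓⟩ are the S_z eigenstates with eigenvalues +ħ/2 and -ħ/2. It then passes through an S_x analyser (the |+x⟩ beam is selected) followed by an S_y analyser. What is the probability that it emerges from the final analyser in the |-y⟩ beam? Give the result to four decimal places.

First analyser (S_x): P(|+x⟩) = |⟨+x|ψ⟩|² = 64/68.
After stage 1 the state is |+x⟩; P(|-y⟩) = |⟨-y|+x⟩|² = 1/2.
Joint probability = 64/68 × 1/2 = 0.4706.

0.4706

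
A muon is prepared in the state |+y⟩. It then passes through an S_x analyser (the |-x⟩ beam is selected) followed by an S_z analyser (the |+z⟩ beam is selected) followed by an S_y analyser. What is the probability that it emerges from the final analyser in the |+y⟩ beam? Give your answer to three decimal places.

0.125

First analyser (S_x): from |+y⟩, P(|-x⟩) = 1/2.
After stage 1 the state is |-x⟩; P(|+z⟩) = |⟨+z|-x⟩|² = 1/2.
After stage 2 the state is |+z⟩; P(|+y⟩) = |⟨+y|+z⟩|² = 1/2.
Joint probability = 1/2 × 1/2 × 1/2 = 0.125.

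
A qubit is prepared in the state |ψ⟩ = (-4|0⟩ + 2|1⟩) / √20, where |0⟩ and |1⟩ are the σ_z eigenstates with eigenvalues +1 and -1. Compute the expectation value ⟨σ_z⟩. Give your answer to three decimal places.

0.600

⟨σ_z⟩ = |a|² - |b|² divided by |a|²+|b|², with a, b the |0⟩, |1⟩ amplitudes.
= (16 - 4)/20 = 12/20.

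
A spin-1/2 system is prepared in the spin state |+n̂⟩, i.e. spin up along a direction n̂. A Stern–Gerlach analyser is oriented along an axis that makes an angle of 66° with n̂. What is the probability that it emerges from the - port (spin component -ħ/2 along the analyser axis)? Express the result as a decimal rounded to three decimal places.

For spin-½, the probability of finding spin-up along an axis at angle θ to the initial spin direction is cos²(θ/2); spin-down is sin²(θ/2).
θ = 66°, so P = sin²(33°) ≈ 0.297.

0.297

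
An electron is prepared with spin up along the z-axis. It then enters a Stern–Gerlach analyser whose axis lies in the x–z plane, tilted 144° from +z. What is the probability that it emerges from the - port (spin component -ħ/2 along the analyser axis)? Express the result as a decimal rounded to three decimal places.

For spin-½, the probability of finding spin-up along an axis at angle θ to the initial spin direction is cos²(θ/2); spin-down is sin²(θ/2).
θ = 144°, so P = sin²(72°) ≈ 0.905.

0.905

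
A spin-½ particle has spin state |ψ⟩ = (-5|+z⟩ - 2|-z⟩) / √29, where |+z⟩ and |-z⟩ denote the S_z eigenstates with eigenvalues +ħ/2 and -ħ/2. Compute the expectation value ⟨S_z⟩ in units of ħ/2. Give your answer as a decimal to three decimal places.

⟨σ_z⟩ = |a|² - |b|² divided by |a|²+|b|², with a, b the |+z⟩, |-z⟩ amplitudes.
= (25 - 4)/29 = 21/29.
⟨S_z⟩ = (ħ/2)·⟨σ_z⟩.

0.724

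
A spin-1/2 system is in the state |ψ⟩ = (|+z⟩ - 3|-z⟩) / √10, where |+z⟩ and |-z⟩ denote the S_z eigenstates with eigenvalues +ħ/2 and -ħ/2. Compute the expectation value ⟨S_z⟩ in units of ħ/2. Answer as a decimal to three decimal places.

-0.800

⟨σ_z⟩ = |a|² - |b|² divided by |a|²+|b|², with a, b the |+z⟩, |-z⟩ amplitudes.
= (1 - 9)/10 = -8/10.
⟨S_z⟩ = (ħ/2)·⟨σ_z⟩.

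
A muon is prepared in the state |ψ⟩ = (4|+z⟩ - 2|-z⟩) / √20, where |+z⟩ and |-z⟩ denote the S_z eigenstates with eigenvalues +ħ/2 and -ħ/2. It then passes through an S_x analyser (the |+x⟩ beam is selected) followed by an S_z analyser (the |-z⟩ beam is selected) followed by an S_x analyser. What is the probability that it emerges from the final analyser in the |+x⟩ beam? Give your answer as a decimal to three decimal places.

0.025

First analyser (S_x): P(|+x⟩) = |⟨+x|ψ⟩|² = 4/40.
After stage 1 the state is |+x⟩; P(|-z⟩) = |⟨-z|+x⟩|² = 1/2.
After stage 2 the state is |-z⟩; P(|+x⟩) = |⟨+x|-z⟩|² = 1/2.
Joint probability = 4/40 × 1/2 × 1/2 = 0.025.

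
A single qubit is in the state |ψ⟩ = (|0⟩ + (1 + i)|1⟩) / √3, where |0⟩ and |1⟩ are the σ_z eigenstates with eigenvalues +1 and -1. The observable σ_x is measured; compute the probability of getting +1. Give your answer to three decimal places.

|+x⟩ = (|0⟩ + |1⟩)/√2, so ⟨+x|ψ⟩ = (2 + i) / (√2·√3).
P = |2 + i|² / 6 = 5/6.

0.833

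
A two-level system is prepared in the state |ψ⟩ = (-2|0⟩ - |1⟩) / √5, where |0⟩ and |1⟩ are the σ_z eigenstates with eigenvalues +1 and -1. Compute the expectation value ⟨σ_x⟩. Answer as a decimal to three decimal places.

⟨σ_x⟩ = 2 Re(a* b)/(|a|²+|b|²) with a = -2, b = -1.
a* b = 2, so ⟨σ_x⟩ = 4/5.

0.800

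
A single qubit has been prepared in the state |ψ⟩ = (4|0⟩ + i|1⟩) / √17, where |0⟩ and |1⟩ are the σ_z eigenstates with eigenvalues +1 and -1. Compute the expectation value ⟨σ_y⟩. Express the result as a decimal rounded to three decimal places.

0.471

⟨σ_y⟩ = 2 Im(a* b)/(|a|²+|b|²) with a = 4, b = i.
a* b = 4i, so ⟨σ_y⟩ = 8/17.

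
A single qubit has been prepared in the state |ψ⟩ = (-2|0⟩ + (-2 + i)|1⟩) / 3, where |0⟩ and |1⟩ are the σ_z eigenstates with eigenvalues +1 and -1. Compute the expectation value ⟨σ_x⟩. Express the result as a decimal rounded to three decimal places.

0.889

⟨σ_x⟩ = 2 Re(a* b)/(|a|²+|b|²) with a = -2, b = (-2 + i).
a* b = (4 - 2i), so ⟨σ_x⟩ = 8/9.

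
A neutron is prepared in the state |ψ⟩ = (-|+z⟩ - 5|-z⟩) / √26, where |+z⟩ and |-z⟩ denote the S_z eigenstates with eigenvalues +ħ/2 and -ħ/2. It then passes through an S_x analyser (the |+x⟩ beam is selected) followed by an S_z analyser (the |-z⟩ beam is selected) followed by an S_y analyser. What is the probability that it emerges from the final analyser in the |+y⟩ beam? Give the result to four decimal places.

0.1731

First analyser (S_x): P(|+x⟩) = |⟨+x|ψ⟩|² = 36/52.
After stage 1 the state is |+x⟩; P(|-z⟩) = |⟨-z|+x⟩|² = 1/2.
After stage 2 the state is |-z⟩; P(|+y⟩) = |⟨+y|-z⟩|² = 1/2.
Joint probability = 36/52 × 1/2 × 1/2 = 0.1731.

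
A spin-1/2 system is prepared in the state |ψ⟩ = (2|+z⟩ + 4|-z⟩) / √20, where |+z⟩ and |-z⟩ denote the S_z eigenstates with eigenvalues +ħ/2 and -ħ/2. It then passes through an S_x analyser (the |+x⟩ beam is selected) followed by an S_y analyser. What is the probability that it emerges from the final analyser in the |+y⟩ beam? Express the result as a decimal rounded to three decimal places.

First analyser (S_x): P(|+x⟩) = |⟨+x|ψ⟩|² = 36/40.
After stage 1 the state is |+x⟩; P(|+y⟩) = |⟨+y|+x⟩|² = 1/2.
Joint probability = 36/40 × 1/2 = 0.450.

0.450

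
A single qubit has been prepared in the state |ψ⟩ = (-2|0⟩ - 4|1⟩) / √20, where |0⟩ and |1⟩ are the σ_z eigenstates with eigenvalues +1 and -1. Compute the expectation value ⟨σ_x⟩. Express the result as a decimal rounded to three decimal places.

0.800

⟨σ_x⟩ = 2 Re(a* b)/(|a|²+|b|²) with a = -2, b = -4.
a* b = 8, so ⟨σ_x⟩ = 16/20.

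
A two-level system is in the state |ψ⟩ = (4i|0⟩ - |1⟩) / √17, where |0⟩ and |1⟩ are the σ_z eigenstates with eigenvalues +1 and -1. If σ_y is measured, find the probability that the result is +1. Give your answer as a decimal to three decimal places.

0.735

|+y⟩ = (|0⟩ + i|1⟩)/√2, so ⟨+y|ψ⟩ = (5i) / (√2·√17).
P = |5i|² / 34 = 25/34.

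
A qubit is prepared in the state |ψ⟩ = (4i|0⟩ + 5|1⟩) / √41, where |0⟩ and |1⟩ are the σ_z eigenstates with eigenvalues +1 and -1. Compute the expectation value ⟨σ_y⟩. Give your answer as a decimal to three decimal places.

-0.976

⟨σ_y⟩ = 2 Im(a* b)/(|a|²+|b|²) with a = 4i, b = 5.
a* b = -20i, so ⟨σ_y⟩ = -40/41.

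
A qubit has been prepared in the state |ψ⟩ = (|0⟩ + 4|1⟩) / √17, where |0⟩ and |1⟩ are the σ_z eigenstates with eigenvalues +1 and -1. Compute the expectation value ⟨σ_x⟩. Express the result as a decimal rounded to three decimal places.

0.471

⟨σ_x⟩ = 2 Re(a* b)/(|a|²+|b|²) with a = 1, b = 4.
a* b = 4, so ⟨σ_x⟩ = 8/17.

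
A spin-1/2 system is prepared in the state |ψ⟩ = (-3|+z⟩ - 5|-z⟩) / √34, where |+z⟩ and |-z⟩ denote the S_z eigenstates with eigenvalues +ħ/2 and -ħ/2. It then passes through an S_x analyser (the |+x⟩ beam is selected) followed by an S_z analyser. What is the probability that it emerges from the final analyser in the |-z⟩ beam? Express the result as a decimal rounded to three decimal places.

0.471

First analyser (S_x): P(|+x⟩) = |⟨+x|ψ⟩|² = 64/68.
After stage 1 the state is |+x⟩; P(|-z⟩) = |⟨-z|+x⟩|² = 1/2.
Joint probability = 64/68 × 1/2 = 0.471.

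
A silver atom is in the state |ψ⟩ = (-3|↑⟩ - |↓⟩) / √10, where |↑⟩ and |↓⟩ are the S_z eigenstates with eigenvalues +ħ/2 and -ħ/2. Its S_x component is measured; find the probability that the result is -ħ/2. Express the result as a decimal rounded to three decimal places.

|-x⟩ = (|↑⟩ - |↓⟩)/√2, so ⟨-x|ψ⟩ = (-2) / (√2·√10).
P = |-2|² / 20 = 4/20.

0.200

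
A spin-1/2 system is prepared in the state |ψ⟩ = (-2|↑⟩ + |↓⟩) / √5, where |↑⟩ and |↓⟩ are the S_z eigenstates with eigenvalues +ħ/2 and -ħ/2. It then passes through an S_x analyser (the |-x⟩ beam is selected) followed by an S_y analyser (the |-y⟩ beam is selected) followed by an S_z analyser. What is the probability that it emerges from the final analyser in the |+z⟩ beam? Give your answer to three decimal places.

0.225

First analyser (S_x): P(|-x⟩) = |⟨-x|ψ⟩|² = 9/10.
After stage 1 the state is |-x⟩; P(|-y⟩) = |⟨-y|-x⟩|² = 1/2.
After stage 2 the state is |-y⟩; P(|+z⟩) = |⟨+z|-y⟩|² = 1/2.
Joint probability = 9/10 × 1/2 × 1/2 = 0.225.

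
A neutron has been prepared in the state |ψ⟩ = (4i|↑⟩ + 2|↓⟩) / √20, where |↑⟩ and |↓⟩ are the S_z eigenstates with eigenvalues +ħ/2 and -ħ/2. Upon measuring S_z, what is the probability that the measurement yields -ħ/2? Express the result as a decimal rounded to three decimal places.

The -ħ/2 outcome corresponds to |↓⟩. Its amplitude in |ψ⟩ is 2/√20.
P = |2|² / 20 = 4/20.

0.200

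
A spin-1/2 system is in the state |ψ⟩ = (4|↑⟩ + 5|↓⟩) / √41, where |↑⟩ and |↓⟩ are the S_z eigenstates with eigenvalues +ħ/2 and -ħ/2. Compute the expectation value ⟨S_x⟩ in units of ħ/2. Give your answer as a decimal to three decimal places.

0.976

⟨σ_x⟩ = 2 Re(a* b)/(|a|²+|b|²) with a = 4, b = 5.
a* b = 20, so ⟨σ_x⟩ = 40/41.
⟨S_x⟩ = (ħ/2)·⟨σ_x⟩.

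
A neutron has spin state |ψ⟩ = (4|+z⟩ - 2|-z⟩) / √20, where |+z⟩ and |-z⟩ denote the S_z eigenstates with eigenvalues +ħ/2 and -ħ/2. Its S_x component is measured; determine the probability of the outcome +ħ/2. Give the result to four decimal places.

0.1000

|+x⟩ = (|+z⟩ + |-z⟩)/√2, so ⟨+x|ψ⟩ = (2) / (√2·√20).
P = |2|² / 40 = 4/40.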